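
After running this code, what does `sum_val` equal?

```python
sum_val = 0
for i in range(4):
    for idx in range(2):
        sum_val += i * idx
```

Let's trace through this code step by step.

Initialize: sum_val = 0
Entering loop: for i in range(4):

After execution: sum_val = 6
6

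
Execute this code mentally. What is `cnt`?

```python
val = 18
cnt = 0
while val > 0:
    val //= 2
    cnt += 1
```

Let's trace through this code step by step.

Initialize: val = 18
Initialize: cnt = 0
Entering loop: while val > 0:

After execution: cnt = 5
5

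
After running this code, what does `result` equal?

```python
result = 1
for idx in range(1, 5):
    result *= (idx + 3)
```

Let's trace through this code step by step.

Initialize: result = 1
Entering loop: for idx in range(1, 5):

After execution: result = 840
840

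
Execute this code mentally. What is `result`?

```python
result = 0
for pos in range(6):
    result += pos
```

Let's trace through this code step by step.

Initialize: result = 0
Entering loop: for pos in range(6):

After execution: result = 15
15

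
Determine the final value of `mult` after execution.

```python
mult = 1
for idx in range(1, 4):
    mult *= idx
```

Let's trace through this code step by step.

Initialize: mult = 1
Entering loop: for idx in range(1, 4):

After execution: mult = 6
6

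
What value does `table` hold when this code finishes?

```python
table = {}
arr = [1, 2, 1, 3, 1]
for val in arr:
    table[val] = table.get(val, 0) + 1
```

Let's trace through this code step by step.

Initialize: table = {}
Initialize: arr = [1, 2, 1, 3, 1]
Entering loop: for val in arr:

After execution: table = {1: 3, 2: 1, 3: 1}
{1: 3, 2: 1, 3: 1}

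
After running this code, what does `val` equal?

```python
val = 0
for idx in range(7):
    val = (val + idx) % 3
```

Let's trace through this code step by step.

Initialize: val = 0
Entering loop: for idx in range(7):

After execution: val = 0
0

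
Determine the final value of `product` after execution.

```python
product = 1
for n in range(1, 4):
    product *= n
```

Let's trace through this code step by step.

Initialize: product = 1
Entering loop: for n in range(1, 4):

After execution: product = 6
6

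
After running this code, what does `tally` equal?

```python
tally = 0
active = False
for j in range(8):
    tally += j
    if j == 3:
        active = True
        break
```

Let's trace through this code step by step.

Initialize: tally = 0
Initialize: active = False
Entering loop: for j in range(8):

After execution: tally = 6
6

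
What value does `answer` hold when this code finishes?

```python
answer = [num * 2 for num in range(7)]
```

Let's trace through this code step by step.

Initialize: answer = [num * 2 for num in range(7)]

After execution: answer = [0, 2, 4, 6, 8, 10, 12]
[0, 2, 4, 6, 8, 10, 12]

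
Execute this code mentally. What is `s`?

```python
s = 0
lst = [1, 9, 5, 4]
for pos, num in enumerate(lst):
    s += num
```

Let's trace through this code step by step.

Initialize: s = 0
Initialize: lst = [1, 9, 5, 4]
Entering loop: for pos, num in enumerate(lst):

After execution: s = 19
19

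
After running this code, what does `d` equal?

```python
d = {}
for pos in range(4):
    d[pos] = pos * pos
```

Let's trace through this code step by step.

Initialize: d = {}
Entering loop: for pos in range(4):

After execution: d = {0: 0, 1: 1, 2: 4, 3: 9}
{0: 0, 1: 1, 2: 4, 3: 9}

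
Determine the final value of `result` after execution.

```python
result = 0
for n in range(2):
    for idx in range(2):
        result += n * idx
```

Let's trace through this code step by step.

Initialize: result = 0
Entering loop: for n in range(2):

After execution: result = 1
1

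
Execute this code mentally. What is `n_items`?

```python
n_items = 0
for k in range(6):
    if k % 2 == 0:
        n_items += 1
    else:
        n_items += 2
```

Let's trace through this code step by step.

Initialize: n_items = 0
Entering loop: for k in range(6):

After execution: n_items = 9
9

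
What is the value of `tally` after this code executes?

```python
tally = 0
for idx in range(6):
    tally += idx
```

Let's trace through this code step by step.

Initialize: tally = 0
Entering loop: for idx in range(6):

After execution: tally = 15
15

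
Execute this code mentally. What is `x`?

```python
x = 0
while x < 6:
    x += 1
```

Let's trace through this code step by step.

Initialize: x = 0
Entering loop: while x < 6:

After execution: x = 6
6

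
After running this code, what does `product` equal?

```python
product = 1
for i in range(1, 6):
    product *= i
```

Let's trace through this code step by step.

Initialize: product = 1
Entering loop: for i in range(1, 6):

After execution: product = 120
120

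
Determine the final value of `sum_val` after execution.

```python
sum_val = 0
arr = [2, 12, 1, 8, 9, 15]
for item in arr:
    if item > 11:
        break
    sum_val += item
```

Let's trace through this code step by step.

Initialize: sum_val = 0
Initialize: arr = [2, 12, 1, 8, 9, 15]
Entering loop: for item in arr:

After execution: sum_val = 2
2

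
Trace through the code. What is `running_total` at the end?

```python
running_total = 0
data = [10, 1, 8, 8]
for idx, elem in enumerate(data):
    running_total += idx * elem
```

Let's trace through this code step by step.

Initialize: running_total = 0
Initialize: data = [10, 1, 8, 8]
Entering loop: for idx, elem in enumerate(data):

After execution: running_total = 41
41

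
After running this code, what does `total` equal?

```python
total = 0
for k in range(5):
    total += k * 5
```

Let's trace through this code step by step.

Initialize: total = 0
Entering loop: for k in range(5):

After execution: total = 50
50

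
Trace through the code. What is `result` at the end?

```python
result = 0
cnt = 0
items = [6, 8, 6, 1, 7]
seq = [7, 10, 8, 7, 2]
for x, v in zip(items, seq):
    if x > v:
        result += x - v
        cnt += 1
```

Let's trace through this code step by step.

Initialize: result = 0
Initialize: cnt = 0
Initialize: items = [6, 8, 6, 1, 7]
Initialize: seq = [7, 10, 8, 7, 2]
Entering loop: for x, v in zip(items, seq):

After execution: result = 5
5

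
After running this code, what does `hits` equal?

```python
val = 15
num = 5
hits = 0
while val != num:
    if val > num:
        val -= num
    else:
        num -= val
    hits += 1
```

Let's trace through this code step by step.

Initialize: val = 15
Initialize: num = 5
Initialize: hits = 0
Entering loop: while val != num:

After execution: hits = 2
2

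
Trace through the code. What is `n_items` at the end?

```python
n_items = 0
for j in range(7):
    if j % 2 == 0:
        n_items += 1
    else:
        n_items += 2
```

Let's trace through this code step by step.

Initialize: n_items = 0
Entering loop: for j in range(7):

After execution: n_items = 10
10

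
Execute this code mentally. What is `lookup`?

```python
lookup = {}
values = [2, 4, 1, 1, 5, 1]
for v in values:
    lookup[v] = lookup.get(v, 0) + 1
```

Let's trace through this code step by step.

Initialize: lookup = {}
Initialize: values = [2, 4, 1, 1, 5, 1]
Entering loop: for v in values:

After execution: lookup = {2: 1, 4: 1, 1: 3, 5: 1}
{2: 1, 4: 1, 1: 3, 5: 1}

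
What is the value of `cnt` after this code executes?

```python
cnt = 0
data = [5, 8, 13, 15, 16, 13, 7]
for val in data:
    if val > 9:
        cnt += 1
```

Let's trace through this code step by step.

Initialize: cnt = 0
Initialize: data = [5, 8, 13, 15, 16, 13, 7]
Entering loop: for val in data:

After execution: cnt = 4
4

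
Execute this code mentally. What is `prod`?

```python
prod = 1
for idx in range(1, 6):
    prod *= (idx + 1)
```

Let's trace through this code step by step.

Initialize: prod = 1
Entering loop: for idx in range(1, 6):

After execution: prod = 720
720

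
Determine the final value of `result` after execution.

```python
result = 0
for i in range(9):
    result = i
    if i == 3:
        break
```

Let's trace through this code step by step.

Initialize: result = 0
Entering loop: for i in range(9):

After execution: result = 3
3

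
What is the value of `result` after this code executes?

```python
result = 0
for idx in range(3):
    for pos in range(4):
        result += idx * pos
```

Let's trace through this code step by step.

Initialize: result = 0
Entering loop: for idx in range(3):

After execution: result = 18
18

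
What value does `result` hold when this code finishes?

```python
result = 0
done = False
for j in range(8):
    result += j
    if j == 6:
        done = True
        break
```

Let's trace through this code step by step.

Initialize: result = 0
Initialize: done = False
Entering loop: for j in range(8):

After execution: result = 21
21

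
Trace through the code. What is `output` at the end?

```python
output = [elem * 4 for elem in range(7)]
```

Let's trace through this code step by step.

Initialize: output = [elem * 4 for elem in range(7)]

After execution: output = [0, 4, 8, 12, 16, 20, 24]
[0, 4, 8, 12, 16, 20, 24]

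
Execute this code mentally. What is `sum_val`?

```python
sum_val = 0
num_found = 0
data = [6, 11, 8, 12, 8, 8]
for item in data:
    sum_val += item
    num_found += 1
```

Let's trace through this code step by step.

Initialize: sum_val = 0
Initialize: num_found = 0
Initialize: data = [6, 11, 8, 12, 8, 8]
Entering loop: for item in data:

After execution: sum_val = 53
53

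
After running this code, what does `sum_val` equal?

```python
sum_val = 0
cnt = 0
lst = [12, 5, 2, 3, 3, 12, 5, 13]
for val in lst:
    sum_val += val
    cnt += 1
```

Let's trace through this code step by step.

Initialize: sum_val = 0
Initialize: cnt = 0
Initialize: lst = [12, 5, 2, 3, 3, 12, 5, 13]
Entering loop: for val in lst:

After execution: sum_val = 55
55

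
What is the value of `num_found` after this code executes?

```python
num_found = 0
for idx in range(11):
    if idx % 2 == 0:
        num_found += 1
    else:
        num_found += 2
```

Let's trace through this code step by step.

Initialize: num_found = 0
Entering loop: for idx in range(11):

After execution: num_found = 16
16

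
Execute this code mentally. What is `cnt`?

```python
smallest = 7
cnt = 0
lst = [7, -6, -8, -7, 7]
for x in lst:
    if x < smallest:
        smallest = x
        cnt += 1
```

Let's trace through this code step by step.

Initialize: smallest = 7
Initialize: cnt = 0
Initialize: lst = [7, -6, -8, -7, 7]
Entering loop: for x in lst:

After execution: cnt = 2
2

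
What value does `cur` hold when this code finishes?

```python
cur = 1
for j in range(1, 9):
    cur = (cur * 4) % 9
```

Let's trace through this code step by step.

Initialize: cur = 1
Entering loop: for j in range(1, 9):

After execution: cur = 7
7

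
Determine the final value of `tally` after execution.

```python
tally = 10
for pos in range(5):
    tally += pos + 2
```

Let's trace through this code step by step.

Initialize: tally = 10
Entering loop: for pos in range(5):

After execution: tally = 30
30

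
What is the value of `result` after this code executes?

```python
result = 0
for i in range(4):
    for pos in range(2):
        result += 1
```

Let's trace through this code step by step.

Initialize: result = 0
Entering loop: for i in range(4):

After execution: result = 8
8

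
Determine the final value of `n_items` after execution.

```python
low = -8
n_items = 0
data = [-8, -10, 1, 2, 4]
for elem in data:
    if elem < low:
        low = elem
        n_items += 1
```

Let's trace through this code step by step.

Initialize: low = -8
Initialize: n_items = 0
Initialize: data = [-8, -10, 1, 2, 4]
Entering loop: for elem in data:

After execution: n_items = 1
1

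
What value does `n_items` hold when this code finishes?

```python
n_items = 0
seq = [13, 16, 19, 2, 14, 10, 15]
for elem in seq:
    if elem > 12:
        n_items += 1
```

Let's trace through this code step by step.

Initialize: n_items = 0
Initialize: seq = [13, 16, 19, 2, 14, 10, 15]
Entering loop: for elem in seq:

After execution: n_items = 5
5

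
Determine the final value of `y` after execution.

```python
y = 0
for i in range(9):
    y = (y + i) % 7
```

Let's trace through this code step by step.

Initialize: y = 0
Entering loop: for i in range(9):

After execution: y = 1
1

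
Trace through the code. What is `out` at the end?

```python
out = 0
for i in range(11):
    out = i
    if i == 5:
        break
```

Let's trace through this code step by step.

Initialize: out = 0
Entering loop: for i in range(11):

After execution: out = 5
5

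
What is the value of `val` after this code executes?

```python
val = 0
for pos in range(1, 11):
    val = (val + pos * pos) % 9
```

Let's trace through this code step by step.

Initialize: val = 0
Entering loop: for pos in range(1, 11):

After execution: val = 7
7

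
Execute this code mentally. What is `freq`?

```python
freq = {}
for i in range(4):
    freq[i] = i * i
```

Let's trace through this code step by step.

Initialize: freq = {}
Entering loop: for i in range(4):

After execution: freq = {0: 0, 1: 1, 2: 4, 3: 9}
{0: 0, 1: 1, 2: 4, 3: 9}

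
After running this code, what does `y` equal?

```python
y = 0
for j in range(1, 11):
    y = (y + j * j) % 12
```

Let's trace through this code step by step.

Initialize: y = 0
Entering loop: for j in range(1, 11):

After execution: y = 1
1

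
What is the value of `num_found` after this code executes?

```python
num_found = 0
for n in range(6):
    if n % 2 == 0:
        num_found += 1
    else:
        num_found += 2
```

Let's trace through this code step by step.

Initialize: num_found = 0
Entering loop: for n in range(6):

After execution: num_found = 9
9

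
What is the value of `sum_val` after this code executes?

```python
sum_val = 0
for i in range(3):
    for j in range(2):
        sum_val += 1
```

Let's trace through this code step by step.

Initialize: sum_val = 0
Entering loop: for i in range(3):

After execution: sum_val = 6
6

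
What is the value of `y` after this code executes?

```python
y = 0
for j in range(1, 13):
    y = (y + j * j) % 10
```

Let's trace through this code step by step.

Initialize: y = 0
Entering loop: for j in range(1, 13):

After execution: y = 0
0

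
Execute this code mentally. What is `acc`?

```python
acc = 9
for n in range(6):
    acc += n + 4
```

Let's trace through this code step by step.

Initialize: acc = 9
Entering loop: for n in range(6):

After execution: acc = 48
48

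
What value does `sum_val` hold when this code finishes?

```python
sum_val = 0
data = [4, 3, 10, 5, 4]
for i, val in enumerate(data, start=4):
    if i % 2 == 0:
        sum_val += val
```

Let's trace through this code step by step.

Initialize: sum_val = 0
Initialize: data = [4, 3, 10, 5, 4]
Entering loop: for i, val in enumerate(data, start=4):

After execution: sum_val = 18
18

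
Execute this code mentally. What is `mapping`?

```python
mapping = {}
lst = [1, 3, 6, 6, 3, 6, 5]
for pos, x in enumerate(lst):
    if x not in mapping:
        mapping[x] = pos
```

Let's trace through this code step by step.

Initialize: mapping = {}
Initialize: lst = [1, 3, 6, 6, 3, 6, 5]
Entering loop: for pos, x in enumerate(lst):

After execution: mapping = {1: 0, 3: 1, 6: 2, 5: 6}
{1: 0, 3: 1, 6: 2, 5: 6}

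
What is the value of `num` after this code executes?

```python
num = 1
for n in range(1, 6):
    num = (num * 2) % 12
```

Let's trace through this code step by step.

Initialize: num = 1
Entering loop: for n in range(1, 6):

After execution: num = 8
8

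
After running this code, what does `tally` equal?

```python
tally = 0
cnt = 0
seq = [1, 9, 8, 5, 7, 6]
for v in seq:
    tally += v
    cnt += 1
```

Let's trace through this code step by step.

Initialize: tally = 0
Initialize: cnt = 0
Initialize: seq = [1, 9, 8, 5, 7, 6]
Entering loop: for v in seq:

After execution: tally = 36
36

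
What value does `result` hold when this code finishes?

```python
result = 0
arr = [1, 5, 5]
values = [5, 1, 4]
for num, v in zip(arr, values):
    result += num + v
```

Let's trace through this code step by step.

Initialize: result = 0
Initialize: arr = [1, 5, 5]
Initialize: values = [5, 1, 4]
Entering loop: for num, v in zip(arr, values):

After execution: result = 21
21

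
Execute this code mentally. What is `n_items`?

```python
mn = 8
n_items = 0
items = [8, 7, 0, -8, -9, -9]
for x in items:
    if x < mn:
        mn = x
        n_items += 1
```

Let's trace through this code step by step.

Initialize: mn = 8
Initialize: n_items = 0
Initialize: items = [8, 7, 0, -8, -9, -9]
Entering loop: for x in items:

After execution: n_items = 4
4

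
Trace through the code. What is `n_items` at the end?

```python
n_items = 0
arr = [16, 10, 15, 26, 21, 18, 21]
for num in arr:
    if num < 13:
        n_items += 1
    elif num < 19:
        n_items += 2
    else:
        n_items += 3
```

Let's trace through this code step by step.

Initialize: n_items = 0
Initialize: arr = [16, 10, 15, 26, 21, 18, 21]
Entering loop: for num in arr:

After execution: n_items = 16
16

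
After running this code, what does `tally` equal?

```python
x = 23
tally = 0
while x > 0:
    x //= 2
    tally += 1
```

Let's trace through this code step by step.

Initialize: x = 23
Initialize: tally = 0
Entering loop: while x > 0:

After execution: tally = 5
5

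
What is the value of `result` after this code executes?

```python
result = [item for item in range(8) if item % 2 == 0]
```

Let's trace through this code step by step.

Initialize: result = [item for item in range(8) if item % 2 == 0]

After execution: result = [0, 2, 4, 6]
[0, 2, 4, 6]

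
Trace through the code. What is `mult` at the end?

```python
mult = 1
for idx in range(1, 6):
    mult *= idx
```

Let's trace through this code step by step.

Initialize: mult = 1
Entering loop: for idx in range(1, 6):

After execution: mult = 120
120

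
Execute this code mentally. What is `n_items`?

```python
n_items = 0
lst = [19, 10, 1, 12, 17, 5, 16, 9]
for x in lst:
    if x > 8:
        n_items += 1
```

Let's trace through this code step by step.

Initialize: n_items = 0
Initialize: lst = [19, 10, 1, 12, 17, 5, 16, 9]
Entering loop: for x in lst:

After execution: n_items = 6
6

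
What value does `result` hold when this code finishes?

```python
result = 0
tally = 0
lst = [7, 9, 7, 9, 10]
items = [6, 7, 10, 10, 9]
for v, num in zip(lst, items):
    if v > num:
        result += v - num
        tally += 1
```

Let's trace through this code step by step.

Initialize: result = 0
Initialize: tally = 0
Initialize: lst = [7, 9, 7, 9, 10]
Initialize: items = [6, 7, 10, 10, 9]
Entering loop: for v, num in zip(lst, items):

After execution: result = 4
4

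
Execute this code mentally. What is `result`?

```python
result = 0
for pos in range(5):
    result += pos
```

Let's trace through this code step by step.

Initialize: result = 0
Entering loop: for pos in range(5):

After execution: result = 10
10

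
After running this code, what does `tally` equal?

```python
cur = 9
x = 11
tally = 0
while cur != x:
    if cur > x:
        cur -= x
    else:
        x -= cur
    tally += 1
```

Let's trace through this code step by step.

Initialize: cur = 9
Initialize: x = 11
Initialize: tally = 0
Entering loop: while cur != x:

After execution: tally = 6
6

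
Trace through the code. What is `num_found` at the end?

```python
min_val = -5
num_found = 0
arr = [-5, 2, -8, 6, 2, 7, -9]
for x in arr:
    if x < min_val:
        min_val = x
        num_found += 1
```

Let's trace through this code step by step.

Initialize: min_val = -5
Initialize: num_found = 0
Initialize: arr = [-5, 2, -8, 6, 2, 7, -9]
Entering loop: for x in arr:

After execution: num_found = 2
2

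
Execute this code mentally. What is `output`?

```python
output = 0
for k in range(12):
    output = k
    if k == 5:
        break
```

Let's trace through this code step by step.

Initialize: output = 0
Entering loop: for k in range(12):

After execution: output = 5
5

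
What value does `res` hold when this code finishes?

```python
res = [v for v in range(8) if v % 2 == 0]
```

Let's trace through this code step by step.

Initialize: res = [v for v in range(8) if v % 2 == 0]

After execution: res = [0, 2, 4, 6]
[0, 2, 4, 6]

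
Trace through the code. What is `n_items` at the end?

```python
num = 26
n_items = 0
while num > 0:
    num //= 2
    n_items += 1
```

Let's trace through this code step by step.

Initialize: num = 26
Initialize: n_items = 0
Entering loop: while num > 0:

After execution: n_items = 5
5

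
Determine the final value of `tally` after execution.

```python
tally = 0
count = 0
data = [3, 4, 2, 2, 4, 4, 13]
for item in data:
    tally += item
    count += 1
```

Let's trace through this code step by step.

Initialize: tally = 0
Initialize: count = 0
Initialize: data = [3, 4, 2, 2, 4, 4, 13]
Entering loop: for item in data:

After execution: tally = 32
32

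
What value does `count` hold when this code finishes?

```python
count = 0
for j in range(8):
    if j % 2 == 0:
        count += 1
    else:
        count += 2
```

Let's trace through this code step by step.

Initialize: count = 0
Entering loop: for j in range(8):

After execution: count = 12
12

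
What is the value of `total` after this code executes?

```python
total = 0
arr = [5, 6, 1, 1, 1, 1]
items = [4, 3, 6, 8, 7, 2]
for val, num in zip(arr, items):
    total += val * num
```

Let's trace through this code step by step.

Initialize: total = 0
Initialize: arr = [5, 6, 1, 1, 1, 1]
Initialize: items = [4, 3, 6, 8, 7, 2]
Entering loop: for val, num in zip(arr, items):

After execution: total = 61
61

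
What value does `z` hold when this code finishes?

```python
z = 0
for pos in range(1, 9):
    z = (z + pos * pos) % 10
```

Let's trace through this code step by step.

Initialize: z = 0
Entering loop: for pos in range(1, 9):

After execution: z = 4
4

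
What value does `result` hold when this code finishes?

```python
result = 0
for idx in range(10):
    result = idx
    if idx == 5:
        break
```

Let's trace through this code step by step.

Initialize: result = 0
Entering loop: for idx in range(10):

After execution: result = 5
5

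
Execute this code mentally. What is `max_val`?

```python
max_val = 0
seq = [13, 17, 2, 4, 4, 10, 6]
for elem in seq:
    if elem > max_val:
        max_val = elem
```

Let's trace through this code step by step.

Initialize: max_val = 0
Initialize: seq = [13, 17, 2, 4, 4, 10, 6]
Entering loop: for elem in seq:

After execution: max_val = 17
17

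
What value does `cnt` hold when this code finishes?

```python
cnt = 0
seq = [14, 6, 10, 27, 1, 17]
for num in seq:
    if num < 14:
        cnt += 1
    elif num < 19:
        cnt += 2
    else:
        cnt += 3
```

Let's trace through this code step by step.

Initialize: cnt = 0
Initialize: seq = [14, 6, 10, 27, 1, 17]
Entering loop: for num in seq:

After execution: cnt = 10
10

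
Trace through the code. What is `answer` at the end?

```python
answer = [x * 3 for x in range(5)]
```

Let's trace through this code step by step.

Initialize: answer = [x * 3 for x in range(5)]

After execution: answer = [0, 3, 6, 9, 12]
[0, 3, 6, 9, 12]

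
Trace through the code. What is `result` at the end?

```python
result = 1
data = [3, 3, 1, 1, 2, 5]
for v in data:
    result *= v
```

Let's trace through this code step by step.

Initialize: result = 1
Initialize: data = [3, 3, 1, 1, 2, 5]
Entering loop: for v in data:

After execution: result = 90
90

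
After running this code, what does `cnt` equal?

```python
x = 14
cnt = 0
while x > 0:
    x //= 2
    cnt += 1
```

Let's trace through this code step by step.

Initialize: x = 14
Initialize: cnt = 0
Entering loop: while x > 0:

After execution: cnt = 4
4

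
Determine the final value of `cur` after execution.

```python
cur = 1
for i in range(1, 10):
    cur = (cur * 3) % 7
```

Let's trace through this code step by step.

Initialize: cur = 1
Entering loop: for i in range(1, 10):

After execution: cur = 6
6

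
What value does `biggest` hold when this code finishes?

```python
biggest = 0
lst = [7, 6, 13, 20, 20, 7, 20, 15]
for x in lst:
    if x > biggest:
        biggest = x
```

Let's trace through this code step by step.

Initialize: biggest = 0
Initialize: lst = [7, 6, 13, 20, 20, 7, 20, 15]
Entering loop: for x in lst:

After execution: biggest = 20
20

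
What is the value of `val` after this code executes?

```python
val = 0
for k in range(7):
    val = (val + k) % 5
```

Let's trace through this code step by step.

Initialize: val = 0
Entering loop: for k in range(7):

After execution: val = 1
1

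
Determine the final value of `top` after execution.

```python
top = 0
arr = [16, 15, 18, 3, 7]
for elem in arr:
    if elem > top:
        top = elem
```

Let's trace through this code step by step.

Initialize: top = 0
Initialize: arr = [16, 15, 18, 3, 7]
Entering loop: for elem in arr:

After execution: top = 18
18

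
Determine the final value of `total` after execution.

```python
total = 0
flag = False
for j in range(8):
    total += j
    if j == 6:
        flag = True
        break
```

Let's trace through this code step by step.

Initialize: total = 0
Initialize: flag = False
Entering loop: for j in range(8):

After execution: total = 21
21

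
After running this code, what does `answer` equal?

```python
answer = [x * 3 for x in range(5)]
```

Let's trace through this code step by step.

Initialize: answer = [x * 3 for x in range(5)]

After execution: answer = [0, 3, 6, 9, 12]
[0, 3, 6, 9, 12]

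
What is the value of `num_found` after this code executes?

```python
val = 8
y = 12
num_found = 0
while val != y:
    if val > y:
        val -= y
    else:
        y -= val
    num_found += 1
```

Let's trace through this code step by step.

Initialize: val = 8
Initialize: y = 12
Initialize: num_found = 0
Entering loop: while val != y:

After execution: num_found = 2
2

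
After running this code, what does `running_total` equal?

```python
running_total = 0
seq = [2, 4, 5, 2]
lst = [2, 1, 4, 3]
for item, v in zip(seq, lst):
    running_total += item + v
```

Let's trace through this code step by step.

Initialize: running_total = 0
Initialize: seq = [2, 4, 5, 2]
Initialize: lst = [2, 1, 4, 3]
Entering loop: for item, v in zip(seq, lst):

After execution: running_total = 23
23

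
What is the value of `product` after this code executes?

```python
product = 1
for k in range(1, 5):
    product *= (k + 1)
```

Let's trace through this code step by step.

Initialize: product = 1
Entering loop: for k in range(1, 5):

After execution: product = 120
120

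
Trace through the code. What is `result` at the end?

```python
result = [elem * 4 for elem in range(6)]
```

Let's trace through this code step by step.

Initialize: result = [elem * 4 for elem in range(6)]

After execution: result = [0, 4, 8, 12, 16, 20]
[0, 4, 8, 12, 16, 20]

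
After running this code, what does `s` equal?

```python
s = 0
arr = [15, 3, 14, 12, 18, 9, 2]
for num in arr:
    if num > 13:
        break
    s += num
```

Let's trace through this code step by step.

Initialize: s = 0
Initialize: arr = [15, 3, 14, 12, 18, 9, 2]
Entering loop: for num in arr:

After execution: s = 0
0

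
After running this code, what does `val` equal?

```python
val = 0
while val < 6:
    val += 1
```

Let's trace through this code step by step.

Initialize: val = 0
Entering loop: while val < 6:

After execution: val = 6
6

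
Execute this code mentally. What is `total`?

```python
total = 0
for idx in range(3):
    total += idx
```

Let's trace through this code step by step.

Initialize: total = 0
Entering loop: for idx in range(3):

After execution: total = 3
3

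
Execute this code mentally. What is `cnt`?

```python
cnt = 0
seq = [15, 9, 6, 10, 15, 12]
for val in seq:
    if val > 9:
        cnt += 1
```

Let's trace through this code step by step.

Initialize: cnt = 0
Initialize: seq = [15, 9, 6, 10, 15, 12]
Entering loop: for val in seq:

After execution: cnt = 4
4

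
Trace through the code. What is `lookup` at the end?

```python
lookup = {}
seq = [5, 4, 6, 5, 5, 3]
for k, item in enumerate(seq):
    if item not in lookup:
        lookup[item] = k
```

Let's trace through this code step by step.

Initialize: lookup = {}
Initialize: seq = [5, 4, 6, 5, 5, 3]
Entering loop: for k, item in enumerate(seq):

After execution: lookup = {5: 0, 4: 1, 6: 2, 3: 5}
{5: 0, 4: 1, 6: 2, 3: 5}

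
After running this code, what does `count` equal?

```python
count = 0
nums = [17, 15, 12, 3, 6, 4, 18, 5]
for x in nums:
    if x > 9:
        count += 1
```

Let's trace through this code step by step.

Initialize: count = 0
Initialize: nums = [17, 15, 12, 3, 6, 4, 18, 5]
Entering loop: for x in nums:

After execution: count = 4
4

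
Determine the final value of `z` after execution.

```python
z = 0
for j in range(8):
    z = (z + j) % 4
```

Let's trace through this code step by step.

Initialize: z = 0
Entering loop: for j in range(8):

After execution: z = 0
0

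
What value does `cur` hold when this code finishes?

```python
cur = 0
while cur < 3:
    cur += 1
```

Let's trace through this code step by step.

Initialize: cur = 0
Entering loop: while cur < 3:

After execution: cur = 3
3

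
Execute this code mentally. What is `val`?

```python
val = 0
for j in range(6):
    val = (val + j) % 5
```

Let's trace through this code step by step.

Initialize: val = 0
Entering loop: for j in range(6):

After execution: val = 0
0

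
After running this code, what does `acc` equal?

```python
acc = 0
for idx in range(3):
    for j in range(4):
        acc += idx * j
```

Let's trace through this code step by step.

Initialize: acc = 0
Entering loop: for idx in range(3):

After execution: acc = 18
18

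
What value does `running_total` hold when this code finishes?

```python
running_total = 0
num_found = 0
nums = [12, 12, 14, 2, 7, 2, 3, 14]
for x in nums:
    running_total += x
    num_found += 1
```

Let's trace through this code step by step.

Initialize: running_total = 0
Initialize: num_found = 0
Initialize: nums = [12, 12, 14, 2, 7, 2, 3, 14]
Entering loop: for x in nums:

After execution: running_total = 66
66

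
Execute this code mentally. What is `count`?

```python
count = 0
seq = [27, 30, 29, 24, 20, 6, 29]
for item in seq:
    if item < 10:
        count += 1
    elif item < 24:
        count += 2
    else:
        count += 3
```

Let's trace through this code step by step.

Initialize: count = 0
Initialize: seq = [27, 30, 29, 24, 20, 6, 29]
Entering loop: for item in seq:

After execution: count = 18
18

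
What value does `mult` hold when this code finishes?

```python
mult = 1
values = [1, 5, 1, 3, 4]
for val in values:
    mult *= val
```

Let's trace through this code step by step.

Initialize: mult = 1
Initialize: values = [1, 5, 1, 3, 4]
Entering loop: for val in values:

After execution: mult = 60
60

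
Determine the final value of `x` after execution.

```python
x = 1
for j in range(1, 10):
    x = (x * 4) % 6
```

Let's trace through this code step by step.

Initialize: x = 1
Entering loop: for j in range(1, 10):

After execution: x = 4
4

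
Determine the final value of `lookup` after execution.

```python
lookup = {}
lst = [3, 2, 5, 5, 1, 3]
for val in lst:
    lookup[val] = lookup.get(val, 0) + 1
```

Let's trace through this code step by step.

Initialize: lookup = {}
Initialize: lst = [3, 2, 5, 5, 1, 3]
Entering loop: for val in lst:

After execution: lookup = {3: 2, 2: 1, 5: 2, 1: 1}
{3: 2, 2: 1, 5: 2, 1: 1}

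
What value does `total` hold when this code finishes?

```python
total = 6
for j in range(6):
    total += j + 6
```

Let's trace through this code step by step.

Initialize: total = 6
Entering loop: for j in range(6):

After execution: total = 57
57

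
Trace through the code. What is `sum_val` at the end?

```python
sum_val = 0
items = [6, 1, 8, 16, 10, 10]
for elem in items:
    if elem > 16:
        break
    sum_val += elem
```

Let's trace through this code step by step.

Initialize: sum_val = 0
Initialize: items = [6, 1, 8, 16, 10, 10]
Entering loop: for elem in items:

After execution: sum_val = 51
51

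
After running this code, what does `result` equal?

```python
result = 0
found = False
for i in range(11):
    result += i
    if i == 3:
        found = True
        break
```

Let's trace through this code step by step.

Initialize: result = 0
Initialize: found = False
Entering loop: for i in range(11):

After execution: result = 6
6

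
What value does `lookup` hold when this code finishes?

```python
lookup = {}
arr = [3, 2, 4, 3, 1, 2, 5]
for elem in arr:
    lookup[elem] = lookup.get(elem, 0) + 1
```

Let's trace through this code step by step.

Initialize: lookup = {}
Initialize: arr = [3, 2, 4, 3, 1, 2, 5]
Entering loop: for elem in arr:

After execution: lookup = {3: 2, 2: 2, 4: 1, 1: 1, 5: 1}
{3: 2, 2: 2, 4: 1, 1: 1, 5: 1}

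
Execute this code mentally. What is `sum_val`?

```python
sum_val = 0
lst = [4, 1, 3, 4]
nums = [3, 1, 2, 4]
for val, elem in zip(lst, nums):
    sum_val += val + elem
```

Let's trace through this code step by step.

Initialize: sum_val = 0
Initialize: lst = [4, 1, 3, 4]
Initialize: nums = [3, 1, 2, 4]
Entering loop: for val, elem in zip(lst, nums):

After execution: sum_val = 22
22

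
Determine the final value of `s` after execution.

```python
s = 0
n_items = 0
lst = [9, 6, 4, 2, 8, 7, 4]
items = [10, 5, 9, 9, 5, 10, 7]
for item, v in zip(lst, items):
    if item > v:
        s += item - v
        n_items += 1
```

Let's trace through this code step by step.

Initialize: s = 0
Initialize: n_items = 0
Initialize: lst = [9, 6, 4, 2, 8, 7, 4]
Initialize: items = [10, 5, 9, 9, 5, 10, 7]
Entering loop: for item, v in zip(lst, items):

After execution: s = 4
4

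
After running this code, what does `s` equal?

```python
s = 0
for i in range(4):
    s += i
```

Let's trace through this code step by step.

Initialize: s = 0
Entering loop: for i in range(4):

After execution: s = 6
6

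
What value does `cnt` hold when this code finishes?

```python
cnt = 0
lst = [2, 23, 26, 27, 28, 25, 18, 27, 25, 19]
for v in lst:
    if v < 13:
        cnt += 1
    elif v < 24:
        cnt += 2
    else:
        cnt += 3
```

Let's trace through this code step by step.

Initialize: cnt = 0
Initialize: lst = [2, 23, 26, 27, 28, 25, 18, 27, 25, 19]
Entering loop: for v in lst:

After execution: cnt = 25
25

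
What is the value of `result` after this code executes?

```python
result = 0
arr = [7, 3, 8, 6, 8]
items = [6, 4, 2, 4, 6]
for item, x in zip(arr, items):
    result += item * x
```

Let's trace through this code step by step.

Initialize: result = 0
Initialize: arr = [7, 3, 8, 6, 8]
Initialize: items = [6, 4, 2, 4, 6]
Entering loop: for item, x in zip(arr, items):

After execution: result = 142
142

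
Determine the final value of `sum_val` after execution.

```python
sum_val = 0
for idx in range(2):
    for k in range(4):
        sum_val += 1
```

Let's trace through this code step by step.

Initialize: sum_val = 0
Entering loop: for idx in range(2):

After execution: sum_val = 8
8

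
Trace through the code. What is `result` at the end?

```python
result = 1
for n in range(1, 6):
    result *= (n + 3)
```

Let's trace through this code step by step.

Initialize: result = 1
Entering loop: for n in range(1, 6):

After execution: result = 6720
6720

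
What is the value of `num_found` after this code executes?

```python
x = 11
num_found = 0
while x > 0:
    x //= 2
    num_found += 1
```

Let's trace through this code step by step.

Initialize: x = 11
Initialize: num_found = 0
Entering loop: while x > 0:

After execution: num_found = 4
4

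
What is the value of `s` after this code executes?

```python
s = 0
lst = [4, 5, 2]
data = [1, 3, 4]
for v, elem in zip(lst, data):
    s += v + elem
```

Let's trace through this code step by step.

Initialize: s = 0
Initialize: lst = [4, 5, 2]
Initialize: data = [1, 3, 4]
Entering loop: for v, elem in zip(lst, data):

After execution: s = 19
19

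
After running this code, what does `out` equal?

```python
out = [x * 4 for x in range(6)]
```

Let's trace through this code step by step.

Initialize: out = [x * 4 for x in range(6)]

After execution: out = [0, 4, 8, 12, 16, 20]
[0, 4, 8, 12, 16, 20]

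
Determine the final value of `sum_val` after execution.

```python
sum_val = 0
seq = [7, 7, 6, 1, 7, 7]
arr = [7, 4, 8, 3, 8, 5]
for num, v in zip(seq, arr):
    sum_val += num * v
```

Let's trace through this code step by step.

Initialize: sum_val = 0
Initialize: seq = [7, 7, 6, 1, 7, 7]
Initialize: arr = [7, 4, 8, 3, 8, 5]
Entering loop: for num, v in zip(seq, arr):

After execution: sum_val = 219
219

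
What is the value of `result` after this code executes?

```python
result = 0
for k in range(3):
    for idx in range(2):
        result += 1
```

Let's trace through this code step by step.

Initialize: result = 0
Entering loop: for k in range(3):

After execution: result = 6
6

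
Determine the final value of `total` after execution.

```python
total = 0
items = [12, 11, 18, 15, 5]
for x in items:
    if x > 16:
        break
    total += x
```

Let's trace through this code step by step.

Initialize: total = 0
Initialize: items = [12, 11, 18, 15, 5]
Entering loop: for x in items:

After execution: total = 23
23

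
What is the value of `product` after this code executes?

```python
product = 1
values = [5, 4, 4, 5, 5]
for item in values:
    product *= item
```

Let's trace through this code step by step.

Initialize: product = 1
Initialize: values = [5, 4, 4, 5, 5]
Entering loop: for item in values:

After execution: product = 2000
2000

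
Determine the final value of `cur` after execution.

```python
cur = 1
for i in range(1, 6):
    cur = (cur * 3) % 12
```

Let's trace through this code step by step.

Initialize: cur = 1
Entering loop: for i in range(1, 6):

After execution: cur = 3
3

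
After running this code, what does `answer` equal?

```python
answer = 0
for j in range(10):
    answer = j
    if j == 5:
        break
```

Let's trace through this code step by step.

Initialize: answer = 0
Entering loop: for j in range(10):

After execution: answer = 5
5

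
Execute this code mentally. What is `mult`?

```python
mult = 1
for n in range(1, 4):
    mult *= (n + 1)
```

Let's trace through this code step by step.

Initialize: mult = 1
Entering loop: for n in range(1, 4):

After execution: mult = 24
24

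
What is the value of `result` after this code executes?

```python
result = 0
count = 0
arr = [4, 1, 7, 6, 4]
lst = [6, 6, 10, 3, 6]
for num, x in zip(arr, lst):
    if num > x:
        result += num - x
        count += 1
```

Let's trace through this code step by step.

Initialize: result = 0
Initialize: count = 0
Initialize: arr = [4, 1, 7, 6, 4]
Initialize: lst = [6, 6, 10, 3, 6]
Entering loop: for num, x in zip(arr, lst):

After execution: result = 3
3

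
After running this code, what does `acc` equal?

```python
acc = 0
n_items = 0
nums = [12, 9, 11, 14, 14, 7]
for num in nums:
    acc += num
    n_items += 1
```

Let's trace through this code step by step.

Initialize: acc = 0
Initialize: n_items = 0
Initialize: nums = [12, 9, 11, 14, 14, 7]
Entering loop: for num in nums:

After execution: acc = 67
67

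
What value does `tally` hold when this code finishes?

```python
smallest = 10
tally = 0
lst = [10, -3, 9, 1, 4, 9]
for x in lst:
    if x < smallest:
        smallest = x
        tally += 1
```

Let's trace through this code step by step.

Initialize: smallest = 10
Initialize: tally = 0
Initialize: lst = [10, -3, 9, 1, 4, 9]
Entering loop: for x in lst:

After execution: tally = 1
1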